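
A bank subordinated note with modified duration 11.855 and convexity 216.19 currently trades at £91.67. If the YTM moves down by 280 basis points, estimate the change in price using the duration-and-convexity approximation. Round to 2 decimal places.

+£38.20

Duration effect: -D_mod·Δy = -11.855 × (-0.028) = +0.331940
Convexity effect: ½·C·(Δy)² = 0.5 × 216.19 × (-0.028)² = +0.08474648
ΔP/P ≈ +0.331940 + 0.08474648 = +0.41668648
ΔP ≈ 91.67 × (+0.41668648) = +38.1976496216.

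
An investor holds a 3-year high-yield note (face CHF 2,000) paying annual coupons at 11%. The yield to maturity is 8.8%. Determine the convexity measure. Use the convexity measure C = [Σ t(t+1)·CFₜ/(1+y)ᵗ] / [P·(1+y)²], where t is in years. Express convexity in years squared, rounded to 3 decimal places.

With y = 0.088:
  t   CF        PV=CF/(1+0.088)^t    t·PV        t(t+1)·PV
  1       220.00       202.2059       202.2059         404.4118
  2       220.00       185.8510       371.7020       1,115.1060
  3     2,220.00     1,723.7183     5,171.1549      20,684.6194
  Σ                  2,111.7752     5,745.0627      22,204.1371
P = 2,111.7752.
Convexity = Σ t(t+1)·PV / [P·(1+y)²] = 22,204.1371 / (2,111.7752 × 1.183744) = 8.88236.

8.882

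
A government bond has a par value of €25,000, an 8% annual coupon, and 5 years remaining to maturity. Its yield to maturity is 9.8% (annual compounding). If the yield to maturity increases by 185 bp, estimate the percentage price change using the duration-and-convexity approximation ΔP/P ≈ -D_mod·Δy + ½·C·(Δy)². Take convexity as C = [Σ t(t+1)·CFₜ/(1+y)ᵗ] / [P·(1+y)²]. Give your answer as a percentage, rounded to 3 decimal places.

-6.873%

With y = 0.098:
  t   CF        PV=CF/(1+0.098)^t    t·PV        t(t+1)·PV
  1     2,000.00     1,821.4936     1,821.4936       3,642.9872
  2     2,000.00     1,658.9195     3,317.8390       9,953.5171
  3     2,000.00     1,510.8557     4,532.5670      18,130.2679
  4     2,000.00     1,376.0070     5,504.0279      27,520.1395
  5    27,000.00    16,918.1185    84,590.5927     507,543.5562
  Σ                 23,285.3943    99,766.5202     566,790.4679
P = 23,285.3943; D_Mac = 4.28451 yrs; D_mod = 3.90210 yrs; C = 20.18990.
Duration effect: -3.90210 × (+0.0185) = -0.072189
Convexity effect: 0.5 × 20.18990 × (0.0185)² = +0.0034550
ΔP/P ≈ -0.072189 + 0.0034550 = -0.068734 = -6.8734%.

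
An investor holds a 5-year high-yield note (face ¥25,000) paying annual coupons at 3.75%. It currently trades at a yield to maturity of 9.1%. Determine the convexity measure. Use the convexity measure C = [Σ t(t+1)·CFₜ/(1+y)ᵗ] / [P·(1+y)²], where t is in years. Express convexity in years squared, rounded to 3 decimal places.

22.550

With y = 0.091:
  t   CF        PV=CF/(1+0.091)^t    t·PV        t(t+1)·PV
  1       937.50       859.3034       859.3034       1,718.6068
  2       937.50       787.6291     1,575.2583       4,725.7748
  3       937.50       721.9332     2,165.7997       8,663.1986
  4       937.50       661.7170     2,646.8679      13,234.3394
  5    25,937.50    16,780.4793    83,902.3964     503,414.3787
  Σ                 19,811.0620    91,149.6257     531,756.2983
P = 19,811.0620.
Convexity = Σ t(t+1)·PV / [P·(1+y)²] = 531,756.2983 / (19,811.0620 × 1.190281) = 22.55046.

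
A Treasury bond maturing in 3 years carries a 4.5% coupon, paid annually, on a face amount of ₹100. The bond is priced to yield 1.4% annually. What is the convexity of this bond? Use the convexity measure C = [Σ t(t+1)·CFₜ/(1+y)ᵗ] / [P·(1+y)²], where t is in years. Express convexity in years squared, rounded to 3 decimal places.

11.041

With y = 0.014:
  t   CF        PV=CF/(1+0.014)^t    t·PV        t(t+1)·PV
  1         4.50         4.4379         4.4379           8.8757
  2         4.50         4.3766         8.7532          26.2596
  3       104.50       100.2311       300.6933       1,202.7730
  Σ                    109.0456       313.8843       1,237.9083
P = 109.0456.
Convexity = Σ t(t+1)·PV / [P·(1+y)²] = 1,237.9083 / (109.0456 × 1.028196) = 11.04090.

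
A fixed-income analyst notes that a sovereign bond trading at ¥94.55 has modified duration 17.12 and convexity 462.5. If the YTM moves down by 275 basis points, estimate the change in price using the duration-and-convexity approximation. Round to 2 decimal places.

Duration effect: -D_mod·Δy = -17.12 × (-0.0275) = +0.470800
Convexity effect: ½·C·(Δy)² = 0.5 × 462.5 × (-0.0275)² = +0.1748828125
ΔP/P ≈ +0.470800 + 0.1748828125 = +0.6456828125
ΔP ≈ 94.55 × (+0.6456828125) = +61.049309921875.

+¥61.05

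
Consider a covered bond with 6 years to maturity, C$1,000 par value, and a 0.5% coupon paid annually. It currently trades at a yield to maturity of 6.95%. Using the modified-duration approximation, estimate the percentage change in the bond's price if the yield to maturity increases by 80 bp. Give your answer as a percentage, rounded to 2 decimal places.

Periodic yield y = 0.0695. Modified duration first:
  t   CF        PV=CF/(1+0.0695)^t    t·PV
  1         5.00         4.6751         4.6751
  2         5.00         4.3713         8.7426
  3         5.00         4.0872        12.2616
  4         5.00         3.8216        15.2865
  5         5.00         3.5733        17.8664
  6     1,005.00       671.5546     4,029.3276
  Σ                    692.0831     4,088.1597
P = 692.0831; D_Mac = 5.90704 yrs; D_mod = 5.90704/(1+0.0695) = 5.52318 yrs.
ΔP/P ≈ -D_mod · Δy = -5.52318 × (+0.008) = -0.044185 = -4.4185%.

-4.42%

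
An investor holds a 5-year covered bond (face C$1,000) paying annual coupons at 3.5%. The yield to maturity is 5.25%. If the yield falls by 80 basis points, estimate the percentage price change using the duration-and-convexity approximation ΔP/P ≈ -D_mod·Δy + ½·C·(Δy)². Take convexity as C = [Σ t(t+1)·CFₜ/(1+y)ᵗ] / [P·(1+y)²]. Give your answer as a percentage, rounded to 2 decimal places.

+3.62%

With y = 0.0525:
  t   CF        PV=CF/(1+0.0525)^t    t·PV        t(t+1)·PV
  1        35.00        33.2542        33.2542          66.5083
  2        35.00        31.5954        63.1908         189.5724
  3        35.00        30.0194        90.0581         360.2326
  4        35.00        28.5220       114.0879         570.4395
  5     1,035.00       801.3640     4,006.8200      24,040.9199
  Σ                    924.7549     4,307.4110      25,227.6727
P = 924.7549; D_Mac = 4.65789 yrs; D_mod = 4.42555 yrs; C = 24.62671.
Duration effect: -4.42555 × (-0.008) = +0.035404
Convexity effect: 0.5 × 24.62671 × (-0.008)² = +0.0007881
ΔP/P ≈ +0.035404 + 0.0007881 = +0.036192 = +3.6192%.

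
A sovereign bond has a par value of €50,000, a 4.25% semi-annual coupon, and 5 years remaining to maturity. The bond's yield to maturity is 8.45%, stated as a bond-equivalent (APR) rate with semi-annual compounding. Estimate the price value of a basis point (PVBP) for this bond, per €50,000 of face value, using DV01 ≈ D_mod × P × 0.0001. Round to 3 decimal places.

Periodic yield y = 0.04225.
  t   CF        PV=CF/(1+0.04225)^t    t·PV
  1     1,062.50     1,019.4291     1,019.4291
  2     1,062.50       978.1042     1,956.2084
  3     1,062.50       938.4545     2,815.3635
  4     1,062.50       900.4121     3,601.6484
  5     1,062.50       863.9118     4,319.5591
  6     1,062.50       828.8912     4,973.3471
  7     1,062.50       795.2902     5,567.0312
  8     1,062.50       763.0513     6,104.4100
  9     1,062.50       732.1192     6,589.0729
  10   51,062.50    33,758.4918   337,584.9181
  Σ                 41,578.1554   374,530.9879
P = 41,578.1554; D_Mac = 9.00788 half-year periods = 4.50394 yrs; D_mod = 4.32136 yrs.
DV01 ≈ 4.32136 × 41,578.1554 × 0.0001 = 17.967426.

€17.967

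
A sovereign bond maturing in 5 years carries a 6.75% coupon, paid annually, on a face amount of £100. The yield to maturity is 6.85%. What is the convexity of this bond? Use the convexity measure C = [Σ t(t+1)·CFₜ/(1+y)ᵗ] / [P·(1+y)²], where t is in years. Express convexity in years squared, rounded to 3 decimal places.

22.142

With y = 0.0685:
  t   CF        PV=CF/(1+0.0685)^t    t·PV        t(t+1)·PV
  1         6.75         6.3173         6.3173          12.6345
  2         6.75         5.9123        11.8246          35.4737
  3         6.75         5.5332        16.5997          66.3990
  4         6.75         5.1785        20.7141         103.5704
  5       106.75        76.6470       383.2351       2,299.4105
  Σ                     99.5883       438.6907       2,517.4881
P = 99.5883.
Convexity = Σ t(t+1)·PV / [P·(1+y)²] = 2,517.4881 / (99.5883 × 1.141692) = 22.14165.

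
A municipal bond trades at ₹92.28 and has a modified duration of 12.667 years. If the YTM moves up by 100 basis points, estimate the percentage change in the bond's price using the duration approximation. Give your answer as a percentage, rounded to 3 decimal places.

-12.667%

Duration approximation: ΔP/P ≈ -D_mod · Δy = -12.667 × (+0.01) = -0.126670.
As a percentage: -12.6670%.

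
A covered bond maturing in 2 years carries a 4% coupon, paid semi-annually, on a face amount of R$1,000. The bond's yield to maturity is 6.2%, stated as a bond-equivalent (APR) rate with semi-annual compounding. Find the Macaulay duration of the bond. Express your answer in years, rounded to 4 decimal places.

1.9405 years

Periodic yield y = 0.031. Discount each cash flow and weight by its period:
  t   CF        PV=CF/(1+0.031)^t    t·PV
  1        20.00        19.3986        19.3986
  2        20.00        18.8154        37.6307
  3        20.00        18.2496        54.7489
  4     1,020.00       902.7459     3,610.9835
  Σ                    959.2095     3,722.7617
Price P = Σ PV = 959.2095.
Macaulay duration = Σ(t·PV) / P = 3,722.7617 / 959.2095 = 3.88107 half-year periods.
In years: 3.88107 / 2 = 1.94054 years.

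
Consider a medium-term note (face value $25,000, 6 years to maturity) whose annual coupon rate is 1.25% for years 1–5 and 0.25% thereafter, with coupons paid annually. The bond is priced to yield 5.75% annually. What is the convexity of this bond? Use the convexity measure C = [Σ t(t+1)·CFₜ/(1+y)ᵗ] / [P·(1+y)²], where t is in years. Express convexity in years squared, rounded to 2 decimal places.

With y = 0.0575:
  t   CF        PV=CF/(1+0.0575)^t    t·PV        t(t+1)·PV
  1       312.50       295.5083       295.5083         591.0165
  2       312.50       279.4404       558.8809       1,676.6427
  3       312.50       264.2463       792.7389       3,170.9554
  4       312.50       249.8783       999.5131       4,997.5657
  5       312.50       236.2915     1,181.4576       7,088.7457
  6    25,062.50    17,920.1703   107,521.0221     752,647.1545
  Σ                 19,245.5352   111,349.1209     770,172.0806
P = 19,245.5352.
Convexity = Σ t(t+1)·PV / [P·(1+y)²] = 770,172.0806 / (19,245.5352 × 1.118306) = 35.78467.

35.78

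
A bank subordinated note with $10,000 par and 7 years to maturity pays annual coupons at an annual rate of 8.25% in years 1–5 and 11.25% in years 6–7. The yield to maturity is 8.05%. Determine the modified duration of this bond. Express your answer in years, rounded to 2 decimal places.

Periodic yield y = 0.0805. First find Macaulay duration:
  t   CF        PV=CF/(1+0.0805)^t    t·PV
  1       825.00       763.5354       763.5354
  2       825.00       706.6501     1,413.3001
  3       825.00       654.0028     1,962.0085
  4       825.00       605.2780     2,421.1119
  5       825.00       560.1832     2,800.9161
  6     1,125.00       706.9747     4,241.8484
  7    11,125.00     6,470.3328    45,292.3298
  Σ                 10,466.9571    58,895.0502
P = 10,466.9571; Macaulay duration = 58,895.0502 / 10,466.9571 = 5.62676 years.
Modified duration = D_Mac / (1 + y) = 5.62676 / 1.0805 = 5.20755 years.

5.21 years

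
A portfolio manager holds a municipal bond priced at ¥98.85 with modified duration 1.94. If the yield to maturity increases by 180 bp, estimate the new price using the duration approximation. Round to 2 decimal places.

¥95.40

Duration approximation: ΔP/P ≈ -D_mod · Δy = -1.94 × (+0.018) = -0.034920.
New price ≈ 98.85 × (1 - 0.034920) = 95.398158.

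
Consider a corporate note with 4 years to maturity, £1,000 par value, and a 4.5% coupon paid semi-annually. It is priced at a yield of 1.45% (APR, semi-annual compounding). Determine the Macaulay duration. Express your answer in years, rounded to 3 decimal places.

3.724 years

Periodic yield y = 0.00725. Discount each cash flow and weight by its period:
  t   CF        PV=CF/(1+0.00725)^t    t·PV
  1        22.50        22.3380        22.3380
  2        22.50        22.1773        44.3545
  3        22.50        22.0176        66.0529
  4        22.50        21.8592        87.4366
  5        22.50        21.7018       108.5091
  6        22.50        21.5456       129.2737
  7        22.50        21.3905       149.7337
  8     1,022.50       965.0840     7,720.6719
  Σ                  1,118.1141     8,328.3705
Price P = Σ PV = 1,118.1141.
Macaulay duration = Σ(t·PV) / P = 8,328.3705 / 1,118.1141 = 7.44859 half-year periods.
In years: 7.44859 / 2 = 3.72429 years.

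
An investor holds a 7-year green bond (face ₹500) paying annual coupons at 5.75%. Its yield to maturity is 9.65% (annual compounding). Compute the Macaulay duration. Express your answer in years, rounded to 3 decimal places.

5.820 years

Periodic yield y = 0.0965. Discount each cash flow and weight by its year:
  t   CF        PV=CF/(1+0.0965)^t    t·PV
  1        28.75        26.2198        26.2198
  2        28.75        23.9123        47.8245
  3        28.75        21.8078        65.4234
  4        28.75        19.8886        79.5542
  5        28.75        18.1382        90.6911
  6        28.75        16.5419        99.2515
  7       528.75       277.4533     1,942.1733
  Σ                    403.9619     2,351.1378
Price P = Σ PV = 403.9619.
Macaulay duration = Σ(t·PV) / P = 2,351.1378 / 403.9619 = 5.82020 years.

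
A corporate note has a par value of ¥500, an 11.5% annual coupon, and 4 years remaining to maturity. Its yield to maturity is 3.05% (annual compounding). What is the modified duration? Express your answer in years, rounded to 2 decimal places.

3.40 years

Periodic yield y = 0.0305. First find Macaulay duration:
  t   CF        PV=CF/(1+0.0305)^t    t·PV
  1        57.50        55.7982        55.7982
  2        57.50        54.1467       108.2934
  3        57.50        52.5441       157.6323
  4       557.50       494.3709     1,977.4835
  Σ                    656.8598     2,299.2073
P = 656.8598; Macaulay duration = 2,299.2073 / 656.8598 = 3.50030 years.
Modified duration = D_Mac / (1 + y) = 3.50030 / 1.0305 = 3.39670 years.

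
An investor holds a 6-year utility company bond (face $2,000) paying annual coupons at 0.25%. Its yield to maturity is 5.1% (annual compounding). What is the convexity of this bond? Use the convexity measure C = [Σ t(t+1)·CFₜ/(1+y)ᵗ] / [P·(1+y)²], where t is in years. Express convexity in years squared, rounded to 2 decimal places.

37.65

With y = 0.051:
  t   CF        PV=CF/(1+0.051)^t    t·PV        t(t+1)·PV
  1         5.00         4.7574         4.7574           9.5147
  2         5.00         4.5265         9.0530          27.1591
  3         5.00         4.3069        12.9206          51.6825
  4         5.00         4.0979        16.3915          81.9576
  5         5.00         3.8990        19.4951         116.9709
  6     2,005.00     1,487.6408     8,925.8448      62,480.9136
  Σ                  1,509.2285     8,988.4625      62,768.1984
P = 1,509.2285.
Convexity = Σ t(t+1)·PV / [P·(1+y)²] = 62,768.1984 / (1,509.2285 × 1.104601) = 37.65124.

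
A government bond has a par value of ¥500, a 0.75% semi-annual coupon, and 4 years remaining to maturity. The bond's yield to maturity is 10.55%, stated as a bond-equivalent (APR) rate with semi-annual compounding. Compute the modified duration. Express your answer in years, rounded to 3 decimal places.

Periodic yield y = 0.05275. First find Macaulay duration:
  t   CF        PV=CF/(1+0.05275)^t    t·PV
  1        1.875         1.7810         1.7810
  2        1.875         1.6918         3.3836
  3        1.875         1.6070         4.8211
  4        1.875         1.5265         6.1060
  5        1.875         1.4500         7.2501
  6        1.875         1.3774         8.2642
  7        1.875         1.3084         9.1585
  8      501.875       332.6546     2,661.2370
  Σ                    343.3968     2,702.0016
P = 343.3968; Macaulay duration = 2,702.0016 / 343.3968 = 7.86845 half-year periods = 3.93423 years.
Modified duration = D_Mac / (1 + y) = 3.93423 / 1.05275 = 3.73710 years.

3.737 years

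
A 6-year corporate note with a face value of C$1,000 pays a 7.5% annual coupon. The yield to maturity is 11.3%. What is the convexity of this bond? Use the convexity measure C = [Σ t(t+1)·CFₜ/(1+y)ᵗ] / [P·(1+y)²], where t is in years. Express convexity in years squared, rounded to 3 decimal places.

26.117

With y = 0.113:
  t   CF        PV=CF/(1+0.113)^t    t·PV        t(t+1)·PV
  1        75.00        67.3854        67.3854         134.7709
  2        75.00        60.5440       121.0880         363.2639
  3        75.00        54.3971       163.1913         652.7652
  4        75.00        48.8743       195.4972         977.4861
  5        75.00        43.9122       219.5611       1,317.3667
  6     1,075.00       565.5063     3,393.0380      23,751.2663
  Σ                    840.6194     4,159.7611      27,196.9191
P = 840.6194.
Convexity = Σ t(t+1)·PV / [P·(1+y)²] = 27,196.9191 / (840.6194 × 1.238769) = 26.11740.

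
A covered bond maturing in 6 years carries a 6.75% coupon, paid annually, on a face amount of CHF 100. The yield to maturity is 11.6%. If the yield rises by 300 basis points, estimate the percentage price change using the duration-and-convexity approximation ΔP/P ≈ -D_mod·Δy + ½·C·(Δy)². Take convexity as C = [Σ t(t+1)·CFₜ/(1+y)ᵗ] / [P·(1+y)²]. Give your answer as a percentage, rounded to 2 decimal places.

With y = 0.116:
  t   CF        PV=CF/(1+0.116)^t    t·PV        t(t+1)·PV
  1         6.75         6.0484         6.0484          12.0968
  2         6.75         5.4197        10.8394          32.5182
  3         6.75         4.8564        14.5691          58.2764
  4         6.75         4.3516        17.4063          87.0316
  5         6.75         3.8993        19.4963         116.9780
  6       106.75        55.2564       331.5385       2,320.7695
  Σ                     79.8317       399.8980       2,627.6704
P = 79.8317; D_Mac = 5.00926 yrs; D_mod = 4.48859 yrs; C = 26.42817.
Duration effect: -4.48859 × (+0.03) = -0.134658
Convexity effect: 0.5 × 26.42817 × (0.03)² = +0.0118927
ΔP/P ≈ -0.134658 + 0.0118927 = -0.122765 = -12.2765%.

-12.28%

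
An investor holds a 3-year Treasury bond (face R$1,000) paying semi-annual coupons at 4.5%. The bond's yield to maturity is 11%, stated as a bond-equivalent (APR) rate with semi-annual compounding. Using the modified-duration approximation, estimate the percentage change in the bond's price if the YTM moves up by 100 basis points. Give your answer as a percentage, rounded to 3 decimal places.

Periodic yield y = 0.055. Modified duration first:
  t   CF        PV=CF/(1+0.055)^t    t·PV
  1        22.50        21.3270        21.3270
  2        22.50        20.2152        40.4304
  3        22.50        19.1613        57.4839
  4        22.50        18.1624        72.6495
  5        22.50        17.2155        86.0776
  6     1,022.50       741.5639     4,449.3832
  Σ                    837.6453     4,727.3516
P = 837.6453; D_Mac = 5.64362 half-year periods = 2.82181 yrs; D_mod = 2.82181/(1+0.055) = 2.67470 yrs.
ΔP/P ≈ -D_mod · Δy = -2.67470 × (+0.01) = -0.026747 = -2.6747%.

-2.675%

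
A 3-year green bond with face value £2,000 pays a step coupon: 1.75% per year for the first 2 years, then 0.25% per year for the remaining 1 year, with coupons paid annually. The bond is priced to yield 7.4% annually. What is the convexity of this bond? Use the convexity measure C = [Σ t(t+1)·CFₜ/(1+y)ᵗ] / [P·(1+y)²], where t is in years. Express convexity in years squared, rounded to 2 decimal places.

10.14

With y = 0.074:
  t   CF        PV=CF/(1+0.074)^t    t·PV        t(t+1)·PV
  1        35.00        32.5885        32.5885          65.1769
  2        35.00        30.3431        60.6861         182.0584
  3     2,005.00     1,618.4584     4,855.3751      19,421.5004
  Σ                  1,681.3899     4,948.6497      19,668.7357
P = 1,681.3899.
Convexity = Σ t(t+1)·PV / [P·(1+y)²] = 19,668.7357 / (1,681.3899 × 1.153476) = 10.14144.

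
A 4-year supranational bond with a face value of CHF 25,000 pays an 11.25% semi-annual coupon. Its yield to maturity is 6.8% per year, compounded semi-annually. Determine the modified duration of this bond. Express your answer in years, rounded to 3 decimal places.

Periodic yield y = 0.034. First find Macaulay duration:
  t   CF        PV=CF/(1+0.034)^t    t·PV
  1     1,406.25     1,360.0097     1,360.0097
  2     1,406.25     1,315.2898     2,630.5796
  3     1,406.25     1,272.0404     3,816.1213
  4     1,406.25     1,230.2132     4,920.8528
  5     1,406.25     1,189.7613     5,948.8065
  6     1,406.25     1,150.6396     6,903.8374
  7     1,406.25     1,112.8042     7,789.6295
  8    26,406.25    20,208.8882   161,671.1053
  Σ                 28,839.6464   195,040.9422
P = 28,839.6464; Macaulay duration = 195,040.9422 / 28,839.6464 = 6.76294 half-year periods = 3.38147 years.
Modified duration = D_Mac / (1 + y) = 3.38147 / 1.034 = 3.27028 years.

3.270 years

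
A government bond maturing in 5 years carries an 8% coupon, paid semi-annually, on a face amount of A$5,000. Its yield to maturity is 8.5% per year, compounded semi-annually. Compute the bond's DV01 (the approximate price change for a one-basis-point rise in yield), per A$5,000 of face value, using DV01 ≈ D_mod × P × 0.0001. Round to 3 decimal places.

Periodic yield y = 0.0425.
  t   CF        PV=CF/(1+0.0425)^t    t·PV
  1       200.00       191.8465       191.8465
  2       200.00       184.0254       368.0509
  3       200.00       176.5232       529.5696
  4       200.00       169.3268       677.3073
  5       200.00       162.4238       812.1190
  6       200.00       155.8022       934.8133
  7       200.00       149.4506     1,046.1539
  8       200.00       143.3579     1,146.8628
  9       200.00       137.5135     1,237.6217
  10    5,200.00     3,429.5940    34,295.9397
  Σ                  4,899.8639    41,240.2848
P = 4,899.8639; D_Mac = 8.41662 half-year periods = 4.20831 yrs; D_mod = 4.03675 yrs.
DV01 ≈ 4.03675 × 4,899.8639 × 0.0001 = 1.977951.

A$1.978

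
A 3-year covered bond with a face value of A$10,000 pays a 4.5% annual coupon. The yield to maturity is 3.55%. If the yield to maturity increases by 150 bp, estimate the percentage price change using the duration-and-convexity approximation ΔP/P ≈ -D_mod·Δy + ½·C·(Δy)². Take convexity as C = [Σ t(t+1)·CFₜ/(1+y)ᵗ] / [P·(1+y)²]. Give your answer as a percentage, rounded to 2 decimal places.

With y = 0.0355:
  t   CF        PV=CF/(1+0.0355)^t    t·PV        t(t+1)·PV
  1       450.00       434.5727       434.5727         869.1453
  2       450.00       419.6742       839.3485       2,518.0454
  3    10,450.00     9,411.6546    28,234.9638     112,939.8553
  Σ                 10,265.9015    29,508.8850     116,327.0460
P = 10,265.9015; D_Mac = 2.87446 yrs; D_mod = 2.77591 yrs; C = 10.56777.
Duration effect: -2.77591 × (+0.015) = -0.041639
Convexity effect: 0.5 × 10.56777 × (0.015)² = +0.0011889
ΔP/P ≈ -0.041639 + 0.0011889 = -0.040450 = -4.0450%.

-4.04%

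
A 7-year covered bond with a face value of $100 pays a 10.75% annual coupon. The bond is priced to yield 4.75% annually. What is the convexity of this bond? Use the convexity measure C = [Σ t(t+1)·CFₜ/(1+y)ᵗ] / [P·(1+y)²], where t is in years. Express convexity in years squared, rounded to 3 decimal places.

With y = 0.0475:
  t   CF        PV=CF/(1+0.0475)^t    t·PV        t(t+1)·PV
  1        10.75        10.2625        10.2625          20.5251
  2        10.75         9.7972        19.5943          58.7830
  3        10.75         9.3529        28.0587         112.2348
  4        10.75         8.9288        35.7151         178.5757
  5        10.75         8.5239        42.6195         255.7170
  6        10.75         8.1374        48.8242         341.7697
  7       110.75        80.0323       560.2264       4,481.8110
  Σ                    135.0350       745.3008       5,449.4163
P = 135.0350.
Convexity = Σ t(t+1)·PV / [P·(1+y)²] = 5,449.4163 / (135.0350 × 1.097256) = 36.77863.

36.779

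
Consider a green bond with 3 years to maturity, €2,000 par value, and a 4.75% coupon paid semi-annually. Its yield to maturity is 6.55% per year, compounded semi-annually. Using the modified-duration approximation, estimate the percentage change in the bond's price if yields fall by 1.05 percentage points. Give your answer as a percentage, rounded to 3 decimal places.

+2.873%

Periodic yield y = 0.03275. Modified duration first:
  t   CF        PV=CF/(1+0.03275)^t    t·PV
  1        47.50        45.9937        45.9937
  2        47.50        44.5352        89.0704
  3        47.50        43.1229       129.3687
  4        47.50        41.7554       167.0217
  5        47.50        40.4313       202.1564
  6     2,047.50     1,687.5346    10,125.2077
  Σ                  1,903.3731    10,758.8185
P = 1,903.3731; D_Mac = 5.65250 half-year periods = 2.82625 yrs; D_mod = 2.82625/(1+0.03275) = 2.73663 yrs.
ΔP/P ≈ -D_mod · Δy = -2.73663 × (-0.0105) = +0.028735 = +2.8735%.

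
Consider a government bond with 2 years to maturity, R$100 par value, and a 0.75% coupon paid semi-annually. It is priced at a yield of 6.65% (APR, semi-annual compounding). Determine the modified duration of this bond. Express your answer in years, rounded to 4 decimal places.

1.9241 years

Periodic yield y = 0.03325. First find Macaulay duration:
  t   CF        PV=CF/(1+0.03325)^t    t·PV
  1        0.375         0.3629         0.3629
  2        0.375         0.3513         0.7025
  3        0.375         0.3399         1.0198
  4      100.375        88.0651       352.2605
  Σ                     89.1192       354.3457
P = 89.1192; Macaulay duration = 354.3457 / 89.1192 = 3.97609 half-year periods = 1.98804 years.
Modified duration = D_Mac / (1 + y) = 1.98804 / 1.03325 = 1.92407 years.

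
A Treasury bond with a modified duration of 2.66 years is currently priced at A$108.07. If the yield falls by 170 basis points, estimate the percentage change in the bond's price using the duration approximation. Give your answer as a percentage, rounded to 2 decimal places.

Duration approximation: ΔP/P ≈ -D_mod · Δy = -2.66 × (-0.017) = +0.045220.
As a percentage: +4.5220%.

+4.52%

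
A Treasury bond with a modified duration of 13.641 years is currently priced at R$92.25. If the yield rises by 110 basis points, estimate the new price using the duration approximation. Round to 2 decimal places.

Duration approximation: ΔP/P ≈ -D_mod · Δy = -13.641 × (+0.011) = -0.150051.
New price ≈ 92.25 × (1 - 0.150051) = 78.40779525.

R$78.41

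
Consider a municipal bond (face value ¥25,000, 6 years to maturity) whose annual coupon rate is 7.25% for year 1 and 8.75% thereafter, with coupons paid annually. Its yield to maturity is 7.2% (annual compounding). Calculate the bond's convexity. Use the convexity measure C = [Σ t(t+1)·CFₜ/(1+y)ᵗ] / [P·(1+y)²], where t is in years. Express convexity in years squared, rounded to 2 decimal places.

With y = 0.072:
  t   CF        PV=CF/(1+0.072)^t    t·PV        t(t+1)·PV
  1     1,812.50     1,690.7649     1,690.7649       3,381.5299
  2     2,187.50     1,903.5246     3,807.0492      11,421.1475
  3     2,187.50     1,775.6759     5,327.0278      21,308.1111
  4     2,187.50     1,656.4141     6,625.6564      33,128.2821
  5     2,187.50     1,545.1624     7,725.8121      46,354.8724
  6    27,187.50    17,914.3297   107,485.9780     752,401.8463
  Σ                 26,485.8716   132,662.2884     867,995.7892
P = 26,485.8716.
Convexity = Σ t(t+1)·PV / [P·(1+y)²] = 867,995.7892 / (26,485.8716 × 1.149184) = 28.51765.

28.52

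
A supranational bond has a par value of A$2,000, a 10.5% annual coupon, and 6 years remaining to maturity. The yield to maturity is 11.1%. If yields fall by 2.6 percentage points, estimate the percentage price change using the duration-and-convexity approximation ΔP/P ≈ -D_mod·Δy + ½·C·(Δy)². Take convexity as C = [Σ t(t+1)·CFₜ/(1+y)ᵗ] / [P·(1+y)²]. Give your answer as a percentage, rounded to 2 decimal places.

+11.89%

With y = 0.111:
  t   CF        PV=CF/(1+0.111)^t    t·PV        t(t+1)·PV
  1       210.00       189.0189       189.0189         378.0378
  2       210.00       170.1340       340.2681       1,020.8042
  3       210.00       153.1359       459.4078       1,837.6312
  4       210.00       137.8361       551.3445       2,756.7225
  5       210.00       124.0649       620.3246       3,721.9476
  6     2,210.00     1,175.1895     7,051.1373      49,357.9610
  Σ                  1,949.3795     9,211.5012      59,073.1043
P = 1,949.3795; D_Mac = 4.72535 yrs; D_mod = 4.25324 yrs; C = 24.55078.
Duration effect: -4.25324 × (-0.026) = +0.110584
Convexity effect: 0.5 × 24.55078 × (-0.026)² = +0.0082982
ΔP/P ≈ +0.110584 + 0.0082982 = +0.118882 = +11.8882%.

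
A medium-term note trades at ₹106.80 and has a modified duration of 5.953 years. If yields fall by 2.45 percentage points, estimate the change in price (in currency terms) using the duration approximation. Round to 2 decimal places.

Duration approximation: ΔP/P ≈ -D_mod · Δy = -5.953 × (-0.0245) = +0.1458485.
ΔP ≈ 106.80 × (+0.1458485) = +15.5766198.

+₹15.58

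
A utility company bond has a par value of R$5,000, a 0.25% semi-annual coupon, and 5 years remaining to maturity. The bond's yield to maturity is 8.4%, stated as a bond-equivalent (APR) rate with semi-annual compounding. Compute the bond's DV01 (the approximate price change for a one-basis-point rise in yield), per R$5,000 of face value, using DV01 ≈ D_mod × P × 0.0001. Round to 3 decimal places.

Periodic yield y = 0.042.
  t   CF        PV=CF/(1+0.042)^t    t·PV
  1         6.25         5.9981         5.9981
  2         6.25         5.7563        11.5126
  3         6.25         5.5243        16.5729
  4         6.25         5.3016        21.2065
  5         6.25         5.0879        25.4397
  6         6.25         4.8829        29.2971
  7         6.25         4.6860        32.8023
  8         6.25         4.4972        35.9773
  9         6.25         4.3159        38.8430
  10    5,006.25     3,317.6865    33,176.8649
  Σ                  3,363.7367    33,394.5143
P = 3,363.7367; D_Mac = 9.92780 half-year periods = 4.96390 yrs; D_mod = 4.76382 yrs.
DV01 ≈ 4.76382 × 3,363.7367 × 0.0001 = 1.602424.

R$1.602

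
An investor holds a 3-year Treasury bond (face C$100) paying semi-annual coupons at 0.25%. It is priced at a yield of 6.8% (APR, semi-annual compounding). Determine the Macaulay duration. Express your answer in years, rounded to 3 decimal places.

Periodic yield y = 0.034. Discount each cash flow and weight by its period:
  t   CF        PV=CF/(1+0.034)^t    t·PV
  1        0.125         0.1209         0.1209
  2        0.125         0.1169         0.2338
  3        0.125         0.1131         0.3392
  4        0.125         0.1094         0.4374
  5        0.125         0.1058         0.5288
  6      100.125        81.9255       491.5532
  Σ                     82.4915       493.2133
Price P = Σ PV = 82.4915.
Macaulay duration = Σ(t·PV) / P = 493.2133 / 82.4915 = 5.97896 half-year periods.
In years: 5.97896 / 2 = 2.98948 years.

2.989 years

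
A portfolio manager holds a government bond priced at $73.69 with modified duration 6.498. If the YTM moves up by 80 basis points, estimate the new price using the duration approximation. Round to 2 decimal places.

$69.86

Duration approximation: ΔP/P ≈ -D_mod · Δy = -6.498 × (+0.008) = -0.051984.
New price ≈ 73.69 × (1 - 0.051984) = 69.85929904.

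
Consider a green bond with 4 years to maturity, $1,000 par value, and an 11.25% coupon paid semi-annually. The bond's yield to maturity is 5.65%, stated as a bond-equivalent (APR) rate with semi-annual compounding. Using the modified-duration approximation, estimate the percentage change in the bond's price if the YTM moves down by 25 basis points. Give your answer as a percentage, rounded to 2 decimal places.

Periodic yield y = 0.02825. Modified duration first:
  t   CF        PV=CF/(1+0.02825)^t    t·PV
  1        56.25        54.7046        54.7046
  2        56.25        53.2016       106.4033
  3        56.25        51.7400       155.2200
  4        56.25        50.3185       201.2740
  5        56.25        48.9361       244.6803
  6        56.25        47.5916       285.5495
  7        56.25        46.2841       323.9885
  8     1,056.25       845.2340     6,761.8723
  Σ                  1,198.0105     8,133.6924
P = 1,198.0105; D_Mac = 6.78933 half-year periods = 3.39467 yrs; D_mod = 3.39467/(1+0.02825) = 3.30140 yrs.
ΔP/P ≈ -D_mod · Δy = -3.30140 × (-0.0025) = +0.008254 = +0.8254%.

+0.83%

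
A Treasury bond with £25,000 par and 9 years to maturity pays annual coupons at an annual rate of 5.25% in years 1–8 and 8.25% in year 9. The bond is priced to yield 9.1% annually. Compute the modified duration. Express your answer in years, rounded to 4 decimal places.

6.5723 years

Periodic yield y = 0.091. First find Macaulay duration:
  t   CF        PV=CF/(1+0.091)^t    t·PV
  1     1,312.50     1,203.0247     1,203.0247
  2     1,312.50     1,102.6808     2,205.3616
  3     1,312.50     1,010.7065     3,032.1195
  4     1,312.50       926.4038     3,705.6150
  5     1,312.50       849.1327     4,245.6634
  6     1,312.50       778.3068     4,669.8406
  7     1,312.50       713.3884     4,993.7190
  8     1,312.50       653.8849     5,231.0792
  9    27,062.50    12,357.9137   111,221.2234
  Σ                 19,595.4423   140,507.6465
P = 19,595.4423; Macaulay duration = 140,507.6465 / 19,595.4423 = 7.17042 years.
Modified duration = D_Mac / (1 + y) = 7.17042 / 1.091 = 6.57234 years.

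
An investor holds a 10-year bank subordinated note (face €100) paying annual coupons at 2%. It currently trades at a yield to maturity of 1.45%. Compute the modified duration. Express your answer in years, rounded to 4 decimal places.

9.0559 years

Periodic yield y = 0.0145. First find Macaulay duration:
  t   CF        PV=CF/(1+0.0145)^t    t·PV
  1         2.00         1.9714         1.9714
  2         2.00         1.9432         3.8865
  3         2.00         1.9155         5.7464
  4         2.00         1.8881         7.5523
  5         2.00         1.8611         9.3055
  6         2.00         1.8345        11.0070
  7         2.00         1.8083        12.6580
  8         2.00         1.7824        14.2595
  9         2.00         1.7570        15.8126
  10      102.00        88.3242       883.2419
  Σ                    105.0857       965.4411
P = 105.0857; Macaulay duration = 965.4411 / 105.0857 = 9.18718 years.
Modified duration = D_Mac / (1 + y) = 9.18718 / 1.0145 = 9.05587 years.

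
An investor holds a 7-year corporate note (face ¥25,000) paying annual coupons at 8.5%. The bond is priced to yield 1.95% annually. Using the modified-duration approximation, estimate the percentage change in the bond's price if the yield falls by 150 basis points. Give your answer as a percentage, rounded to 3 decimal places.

+8.548%

Periodic yield y = 0.0195. Modified duration first:
  t   CF        PV=CF/(1+0.0195)^t    t·PV
  1     2,125.00     2,084.3551     2,084.3551
  2     2,125.00     2,044.4876     4,088.9751
  3     2,125.00     2,005.3826     6,016.1478
  4     2,125.00     1,967.0256     7,868.1024
  5     2,125.00     1,929.4023     9,647.0113
  6     2,125.00     1,892.4985    11,354.9913
  7    27,125.00    23,695.1322   165,865.9254
  Σ                 35,618.2839   206,925.5084
P = 35,618.2839; D_Mac = 5.80953 yrs; D_mod = 5.80953/(1+0.0195) = 5.69841 yrs.
ΔP/P ≈ -D_mod · Δy = -5.69841 × (-0.015) = +0.085476 = +8.5476%.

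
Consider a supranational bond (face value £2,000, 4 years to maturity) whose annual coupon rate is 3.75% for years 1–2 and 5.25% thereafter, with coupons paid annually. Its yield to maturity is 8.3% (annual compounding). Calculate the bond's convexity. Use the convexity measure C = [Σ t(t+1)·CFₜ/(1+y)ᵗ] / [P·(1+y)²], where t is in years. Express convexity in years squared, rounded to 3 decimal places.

With y = 0.083:
  t   CF        PV=CF/(1+0.083)^t    t·PV        t(t+1)·PV
  1        75.00        69.2521        69.2521         138.5042
  2        75.00        63.9447       127.8893         383.6680
  3       105.00        82.6616       247.9849         991.9395
  4     2,105.00     1,530.1650     6,120.6601      30,603.3007
  Σ                  1,746.0234     6,565.7864      32,117.4123
P = 1,746.0234.
Convexity = Σ t(t+1)·PV / [P·(1+y)²] = 32,117.4123 / (1,746.0234 × 1.172889) = 15.68316.

15.683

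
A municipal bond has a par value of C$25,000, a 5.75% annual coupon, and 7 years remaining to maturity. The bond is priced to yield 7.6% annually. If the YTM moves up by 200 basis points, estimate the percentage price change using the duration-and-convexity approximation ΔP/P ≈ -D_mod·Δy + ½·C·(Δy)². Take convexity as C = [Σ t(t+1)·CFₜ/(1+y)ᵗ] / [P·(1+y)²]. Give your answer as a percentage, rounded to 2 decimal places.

-10.19%

With y = 0.076:
  t   CF        PV=CF/(1+0.076)^t    t·PV        t(t+1)·PV
  1     1,437.50     1,335.9665     1,335.9665       2,671.9331
  2     1,437.50     1,241.6046     2,483.2092       7,449.6276
  3     1,437.50     1,153.9076     3,461.7228      13,846.8914
  4     1,437.50     1,072.4048     4,289.6194      21,448.0969
  5     1,437.50       996.6588     4,983.2939      29,899.7634
  6     1,437.50       926.2628     5,557.5768      38,903.0379
  7    26,437.50    15,831.9528   110,823.6693     886,589.3547
  Σ                 22,558.7579   132,935.0580   1,000,808.7049
P = 22,558.7579; D_Mac = 5.89284 yrs; D_mod = 5.47661 yrs; C = 38.31875.
Duration effect: -5.47661 × (+0.02) = -0.109532
Convexity effect: 0.5 × 38.31875 × (0.02)² = +0.0076638
ΔP/P ≈ -0.109532 + 0.0076638 = -0.101869 = -10.1869%.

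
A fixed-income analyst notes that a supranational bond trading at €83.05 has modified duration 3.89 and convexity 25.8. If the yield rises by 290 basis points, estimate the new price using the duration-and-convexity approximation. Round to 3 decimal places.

Duration effect: -D_mod·Δy = -3.89 × (+0.029) = -0.112810
Convexity effect: ½·C·(Δy)² = 0.5 × 25.8 × (0.029)² = +0.0108489
ΔP/P ≈ -0.112810 + 0.0108489 = -0.1019611
New price ≈ 83.05 × (1 - 0.1019611) = 74.582130645.

€74.582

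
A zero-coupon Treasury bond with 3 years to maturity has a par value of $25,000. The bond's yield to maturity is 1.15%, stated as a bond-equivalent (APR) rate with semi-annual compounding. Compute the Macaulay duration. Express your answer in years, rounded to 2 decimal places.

A zero-coupon bond has a single cash flow at maturity, so its Macaulay duration equals its maturity: 3 years.
(Equivalently: 6 semi-annual periods ÷ 2 = 3 years.)

3.00 years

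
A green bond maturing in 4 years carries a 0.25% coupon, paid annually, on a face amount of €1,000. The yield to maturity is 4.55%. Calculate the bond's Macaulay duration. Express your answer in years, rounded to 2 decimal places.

Periodic yield y = 0.0455. Discount each cash flow and weight by its year:
  t   CF        PV=CF/(1+0.0455)^t    t·PV
  1         2.50         2.3912         2.3912
  2         2.50         2.2871         4.5743
  3         2.50         2.1876         6.5628
  4     1,002.50       839.0508     3,356.2030
  Σ                    845.9167     3,369.7313
Price P = Σ PV = 845.9167.
Macaulay duration = Σ(t·PV) / P = 3,369.7313 / 845.9167 = 3.98353 years.

3.98 years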